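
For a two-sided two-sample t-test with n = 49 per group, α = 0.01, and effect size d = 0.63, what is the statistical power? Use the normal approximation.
Power ≈ 0.71

Power calculation (two-sample t-test, normal approximation):
z_β = d · √(n/2) - z_{α/2}
z_β = 0.63 · √(49/2) - 2.576
z_β = 0.63 · 4.950 - 2.576
z_β = 0.543

Power = Φ(z_β) = Φ(0.543) ≈ 0.706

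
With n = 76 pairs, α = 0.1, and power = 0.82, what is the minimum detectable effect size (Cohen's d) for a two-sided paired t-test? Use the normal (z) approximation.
d ≈ 0.29

Minimum detectable effect (paired t-test, normal approximation):
d = (z_{α/2} + z_β) / √n
d = (1.645 + 0.915) / √76
d = 2.560 / 8.718
d ≈ 0.29

By Cohen's convention (0.2 small / 0.5 medium / 0.8 large): small effect.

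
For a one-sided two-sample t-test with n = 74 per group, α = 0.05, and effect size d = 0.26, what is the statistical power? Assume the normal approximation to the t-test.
Power ≈ 0.47

Power calculation (two-sample t-test, normal approximation):
z_β = d · √(n/2) - z_α
z_β = 0.26 · √(74/2) - 1.645
z_β = 0.26 · 6.083 - 1.645
z_β = -0.063

Power = Φ(z_β) = Φ(-0.063) ≈ 0.475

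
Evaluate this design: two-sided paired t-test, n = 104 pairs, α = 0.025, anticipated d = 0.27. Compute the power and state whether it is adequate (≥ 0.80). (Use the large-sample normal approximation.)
Power ≈ 0.70; the study is underpowered (power < 0.80)

Power calculation (paired t-test, normal approximation):
z_β = d · √n - z_{α/2}
z_β = 0.27 · √104 - 2.241
z_β = 0.27 · 10.198 - 2.241
z_β = 0.512

Power = Φ(z_β) = Φ(0.512) ≈ 0.696

Effect size d = 0.27 is small by Cohen's convention (0.2/0.5/0.8).

Threshold: power ≥ 0.80 is conventionally adequate.
Power ≈ 0.70 → the study is underpowered (power < 0.80).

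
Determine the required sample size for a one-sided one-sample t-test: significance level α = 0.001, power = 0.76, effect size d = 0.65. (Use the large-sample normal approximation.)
n = 35

Sample size formula (one-sample t-test, normal approximation):
n = ((z_α + z_β) / d)²

z_α = 3.090 (for α = 0.001, one-sided)
z_β = 0.706 (for power = 0.76)
d = 0.65

n = ((3.090 + 0.706) / 0.65)²
n = (5.840)²
n ≈ 34.11
Round up to the next whole number: n = 35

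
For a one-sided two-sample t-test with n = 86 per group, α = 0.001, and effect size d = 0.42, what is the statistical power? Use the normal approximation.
Power ≈ 0.37

Power calculation (two-sample t-test, normal approximation):
z_β = d · √(n/2) - z_α
z_β = 0.42 · √(86/2) - 3.090
z_β = 0.42 · 6.557 - 3.090
z_β = -0.336

Power = Φ(z_β) = Φ(-0.336) ≈ 0.368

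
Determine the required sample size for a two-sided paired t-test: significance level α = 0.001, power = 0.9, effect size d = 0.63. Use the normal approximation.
n = 53 pairs

Sample size formula (paired t-test, normal approximation):
n = ((z_{α/2} + z_β) / d)²

z_{α/2} = 3.291 (for α = 0.001, two-sided)
z_β = 1.282 (for power = 0.9)
d = 0.63

n = ((3.291 + 1.282) / 0.63)²
n = (7.259)²
n ≈ 52.69
Round up to the next whole number: n = 53 pairs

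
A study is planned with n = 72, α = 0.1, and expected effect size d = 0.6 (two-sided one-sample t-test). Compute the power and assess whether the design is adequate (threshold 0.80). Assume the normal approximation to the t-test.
Power ≈ 1.00; the study is adequately powered (power ≥ 0.80)

Power calculation (one-sample t-test, normal approximation):
z_β = d · √n - z_{α/2}
z_β = 0.6 · √72 - 1.645
z_β = 0.6 · 8.485 - 1.645
z_β = 3.446

Power = Φ(z_β) = Φ(3.446) ≈ 1.000

Effect size d = 0.6 is medium by Cohen's convention (0.2/0.5/0.8).

Threshold: power ≥ 0.80 is conventionally adequate.
Power ≈ 1.00 → the study is adequately powered (power ≥ 0.80).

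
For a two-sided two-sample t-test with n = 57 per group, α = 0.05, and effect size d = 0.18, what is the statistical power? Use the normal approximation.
Power ≈ 0.16

Power calculation (two-sample t-test, normal approximation):
z_β = d · √(n/2) - z_{α/2}
z_β = 0.18 · √(57/2) - 1.960
z_β = 0.18 · 5.339 - 1.960
z_β = -0.999

Power = Φ(z_β) = Φ(-0.999) ≈ 0.159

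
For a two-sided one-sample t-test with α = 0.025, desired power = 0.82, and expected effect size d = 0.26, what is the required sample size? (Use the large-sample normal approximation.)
n = 148

Sample size formula (one-sample t-test, normal approximation):
n = ((z_{α/2} + z_β) / d)²

z_{α/2} = 2.241 (for α = 0.025, two-sided)
z_β = 0.915 (for power = 0.82)
d = 0.26

n = ((2.241 + 0.915) / 0.26)²
n = (12.138)²
n ≈ 147.33
Round up to the next whole number: n = 148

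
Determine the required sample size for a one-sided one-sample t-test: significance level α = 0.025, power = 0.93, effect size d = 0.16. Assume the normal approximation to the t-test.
n = 462

Sample size formula (one-sample t-test, normal approximation):
n = ((z_α + z_β) / d)²

z_α = 1.960 (for α = 0.025, one-sided)
z_β = 1.476 (for power = 0.93)
d = 0.16

n = ((1.960 + 1.476) / 0.16)²
n = (21.475)²
n ≈ 461.18
Round up to the next whole number: n = 462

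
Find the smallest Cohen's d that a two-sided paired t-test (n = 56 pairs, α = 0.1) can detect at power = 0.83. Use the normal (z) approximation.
d ≈ 0.35

Minimum detectable effect (paired t-test, normal approximation):
d = (z_{α/2} + z_β) / √n
d = (1.645 + 0.954) / √56
d = 2.599 / 7.483
d ≈ 0.35

By Cohen's convention (0.2 small / 0.5 medium / 0.8 large): small effect.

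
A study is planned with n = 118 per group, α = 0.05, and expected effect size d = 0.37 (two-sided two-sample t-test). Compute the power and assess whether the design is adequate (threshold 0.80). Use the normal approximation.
Power ≈ 0.81; the study is adequately powered (power ≥ 0.80)

Power calculation (two-sample t-test, normal approximation):
z_β = d · √(n/2) - z_{α/2}
z_β = 0.37 · √(118/2) - 1.960
z_β = 0.37 · 7.681 - 1.960
z_β = 0.882

Power = Φ(z_β) = Φ(0.882) ≈ 0.811

Effect size d = 0.37 is small by Cohen's convention (0.2/0.5/0.8).

Threshold: power ≥ 0.80 is conventionally adequate.
Power ≈ 0.81 → the study is adequately powered (power ≥ 0.80).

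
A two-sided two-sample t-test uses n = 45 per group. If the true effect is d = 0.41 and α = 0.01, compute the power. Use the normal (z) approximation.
Power ≈ 0.26

Power calculation (two-sample t-test, normal approximation):
z_β = d · √(n/2) - z_{α/2}
z_β = 0.41 · √(45/2) - 2.576
z_β = 0.41 · 4.743 - 2.576
z_β = -0.631

Power = Φ(z_β) = Φ(-0.631) ≈ 0.264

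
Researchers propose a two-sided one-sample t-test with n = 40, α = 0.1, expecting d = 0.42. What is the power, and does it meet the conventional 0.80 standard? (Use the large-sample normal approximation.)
Power ≈ 0.84; the study is adequately powered (power ≥ 0.80)

Power calculation (one-sample t-test, normal approximation):
z_β = d · √n - z_{α/2}
z_β = 0.42 · √40 - 1.645
z_β = 0.42 · 6.325 - 1.645
z_β = 1.011

Power = Φ(z_β) = Φ(1.011) ≈ 0.844

Effect size d = 0.42 is small by Cohen's convention (0.2/0.5/0.8).

Threshold: power ≥ 0.80 is conventionally adequate.
Power ≈ 0.84 → the study is adequately powered (power ≥ 0.80).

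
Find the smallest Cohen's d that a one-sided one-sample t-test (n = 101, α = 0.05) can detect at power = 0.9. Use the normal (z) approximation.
d ≈ 0.29

Minimum detectable effect (one-sample t-test, normal approximation):
d = (z_α + z_β) / √n
d = (1.645 + 1.282) / √101
d = 2.926 / 10.050
d ≈ 0.29

By Cohen's convention (0.2 small / 0.5 medium / 0.8 large): small effect.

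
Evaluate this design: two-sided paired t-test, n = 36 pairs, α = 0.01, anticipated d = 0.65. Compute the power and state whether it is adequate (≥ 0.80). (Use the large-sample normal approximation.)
Power ≈ 0.91; the study is adequately powered (power ≥ 0.80)

Power calculation (paired t-test, normal approximation):
z_β = d · √n - z_{α/2}
z_β = 0.65 · √36 - 2.576
z_β = 0.65 · 6.000 - 2.576
z_β = 1.324

Power = Φ(z_β) = Φ(1.324) ≈ 0.907

Effect size d = 0.65 is medium by Cohen's convention (0.2/0.5/0.8).

Threshold: power ≥ 0.80 is conventionally adequate.
Power ≈ 0.91 → the study is adequately powered (power ≥ 0.80).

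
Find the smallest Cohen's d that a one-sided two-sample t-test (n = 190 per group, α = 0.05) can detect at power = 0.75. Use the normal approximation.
d ≈ 0.24

Minimum detectable effect (two-sample t-test, normal approximation):
d = (z_α + z_β) / √(n/2)
d = (1.645 + 0.674) / √(190/2)
d = 2.319 / 9.747
d ≈ 0.24

By Cohen's convention (0.2 small / 0.5 medium / 0.8 large): small effect.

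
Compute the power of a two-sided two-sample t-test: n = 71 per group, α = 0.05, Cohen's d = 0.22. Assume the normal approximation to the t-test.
Power ≈ 0.26

Power calculation (two-sample t-test, normal approximation):
z_β = d · √(n/2) - z_{α/2}
z_β = 0.22 · √(71/2) - 1.960
z_β = 0.22 · 5.958 - 1.960
z_β = -0.649

Power = Φ(z_β) = Φ(-0.649) ≈ 0.258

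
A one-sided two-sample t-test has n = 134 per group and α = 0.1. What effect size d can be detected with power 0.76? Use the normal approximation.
d ≈ 0.24

Minimum detectable effect (two-sample t-test, normal approximation):
d = (z_α + z_β) / √(n/2)
d = (1.282 + 0.706) / √(134/2)
d = 1.988 / 8.185
d ≈ 0.24

By Cohen's convention (0.2 small / 0.5 medium / 0.8 large): small effect.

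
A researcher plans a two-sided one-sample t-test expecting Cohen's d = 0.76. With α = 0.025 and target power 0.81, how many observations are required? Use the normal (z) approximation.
n = 17

Sample size formula (one-sample t-test, normal approximation):
n = ((z_{α/2} + z_β) / d)²

z_{α/2} = 2.241 (for α = 0.025, two-sided)
z_β = 0.878 (for power = 0.81)
d = 0.76

n = ((2.241 + 0.878) / 0.76)²
n = (4.104)²
n ≈ 16.84
Round up to the next whole number: n = 17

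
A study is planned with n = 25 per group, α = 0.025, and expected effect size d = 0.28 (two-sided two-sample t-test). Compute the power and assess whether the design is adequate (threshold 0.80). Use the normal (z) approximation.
Power ≈ 0.11; the study is underpowered (power < 0.80)

Power calculation (two-sample t-test, normal approximation):
z_β = d · √(n/2) - z_{α/2}
z_β = 0.28 · √(25/2) - 2.241
z_β = 0.28 · 3.536 - 2.241
z_β = -1.251

Power = Φ(z_β) = Φ(-1.251) ≈ 0.105

Effect size d = 0.28 is small by Cohen's convention (0.2/0.5/0.8).

Threshold: power ≥ 0.80 is conventionally adequate.
Power ≈ 0.11 → the study is underpowered (power < 0.80).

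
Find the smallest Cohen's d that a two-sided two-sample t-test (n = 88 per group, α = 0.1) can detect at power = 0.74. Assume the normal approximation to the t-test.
d ≈ 0.34

Minimum detectable effect (two-sample t-test, normal approximation):
d = (z_{α/2} + z_β) / √(n/2)
d = (1.645 + 0.643) / √(88/2)
d = 2.288 / 6.633
d ≈ 0.34

By Cohen's convention (0.2 small / 0.5 medium / 0.8 large): small effect.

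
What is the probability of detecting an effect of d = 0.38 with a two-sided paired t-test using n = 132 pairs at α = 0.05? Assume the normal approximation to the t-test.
Power ≈ 0.99

Power calculation (paired t-test, normal approximation):
z_β = d · √n - z_{α/2}
z_β = 0.38 · √132 - 1.960
z_β = 0.38 · 11.489 - 1.960
z_β = 2.406

Power = Φ(z_β) = Φ(2.406) ≈ 0.992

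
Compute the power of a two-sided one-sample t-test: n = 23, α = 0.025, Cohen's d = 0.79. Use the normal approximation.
Power ≈ 0.94

Power calculation (one-sample t-test, normal approximation):
z_β = d · √n - z_{α/2}
z_β = 0.79 · √23 - 2.241
z_β = 0.79 · 4.796 - 2.241
z_β = 1.547

Power = Φ(z_β) = Φ(1.547) ≈ 0.939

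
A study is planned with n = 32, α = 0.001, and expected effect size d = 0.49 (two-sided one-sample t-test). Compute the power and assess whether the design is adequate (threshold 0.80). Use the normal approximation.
Power ≈ 0.30; the study is underpowered (power < 0.80)

Power calculation (one-sample t-test, normal approximation):
z_β = d · √n - z_{α/2}
z_β = 0.49 · √32 - 3.291
z_β = 0.49 · 5.657 - 3.291
z_β = -0.519

Power = Φ(z_β) = Φ(-0.519) ≈ 0.302

Effect size d = 0.49 is small by Cohen's convention (0.2/0.5/0.8).

Threshold: power ≥ 0.80 is conventionally adequate.
Power ≈ 0.30 → the study is underpowered (power < 0.80).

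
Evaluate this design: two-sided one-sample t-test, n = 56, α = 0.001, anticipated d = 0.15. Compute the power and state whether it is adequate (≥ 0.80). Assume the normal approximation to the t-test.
Power ≈ 0.02; the study is underpowered (power < 0.80)

Power calculation (one-sample t-test, normal approximation):
z_β = d · √n - z_{α/2}
z_β = 0.15 · √56 - 3.291
z_β = 0.15 · 7.483 - 3.291
z_β = -2.168

Power = Φ(z_β) = Φ(-2.168) ≈ 0.015

Effect size d = 0.15 is very small by Cohen's convention (0.2/0.5/0.8).

Threshold: power ≥ 0.80 is conventionally adequate.
Power ≈ 0.02 → the study is underpowered (power < 0.80).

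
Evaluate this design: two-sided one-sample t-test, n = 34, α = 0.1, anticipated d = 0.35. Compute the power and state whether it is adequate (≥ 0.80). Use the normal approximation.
Power ≈ 0.65; the study is underpowered (power < 0.80)

Power calculation (one-sample t-test, normal approximation):
z_β = d · √n - z_{α/2}
z_β = 0.35 · √34 - 1.645
z_β = 0.35 · 5.831 - 1.645
z_β = 0.396

Power = Φ(z_β) = Φ(0.396) ≈ 0.654

Effect size d = 0.35 is small by Cohen's convention (0.2/0.5/0.8).

Threshold: power ≥ 0.80 is conventionally adequate.
Power ≈ 0.65 → the study is underpowered (power < 0.80).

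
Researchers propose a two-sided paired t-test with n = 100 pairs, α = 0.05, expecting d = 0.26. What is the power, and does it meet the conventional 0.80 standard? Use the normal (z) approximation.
Power ≈ 0.74; the study is underpowered (power < 0.80)

Power calculation (paired t-test, normal approximation):
z_β = d · √n - z_{α/2}
z_β = 0.26 · √100 - 1.960
z_β = 0.26 · 10.000 - 1.960
z_β = 0.640

Power = Φ(z_β) = Φ(0.640) ≈ 0.739

Effect size d = 0.26 is small by Cohen's convention (0.2/0.5/0.8).

Threshold: power ≥ 0.80 is conventionally adequate.
Power ≈ 0.74 → the study is underpowered (power < 0.80).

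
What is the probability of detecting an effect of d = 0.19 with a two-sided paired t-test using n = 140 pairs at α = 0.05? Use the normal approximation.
Power ≈ 0.61

Power calculation (paired t-test, normal approximation):
z_β = d · √n - z_{α/2}
z_β = 0.19 · √140 - 1.960
z_β = 0.19 · 11.832 - 1.960
z_β = 0.288

Power = Φ(z_β) = Φ(0.288) ≈ 0.613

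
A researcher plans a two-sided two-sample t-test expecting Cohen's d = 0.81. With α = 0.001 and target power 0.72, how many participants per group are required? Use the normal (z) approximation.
n = 46 per group

Sample size formula (two-sample t-test, normal approximation):
n = 2 · ((z_{α/2} + z_β) / d)²

z_{α/2} = 3.291 (for α = 0.001, two-sided)
z_β = 0.583 (for power = 0.72)
d = 0.81

n = 2 · ((3.291 + 0.583) / 0.81)²
n = 2 · (4.783)²
n ≈ 45.75
Round up to the next whole number: n = 46 per group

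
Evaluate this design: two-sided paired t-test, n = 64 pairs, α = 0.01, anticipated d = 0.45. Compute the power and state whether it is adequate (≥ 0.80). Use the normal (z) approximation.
Power ≈ 0.85; the study is adequately powered (power ≥ 0.80)

Power calculation (paired t-test, normal approximation):
z_β = d · √n - z_{α/2}
z_β = 0.45 · √64 - 2.576
z_β = 0.45 · 8.000 - 2.576
z_β = 1.024

Power = Φ(z_β) = Φ(1.024) ≈ 0.847

Effect size d = 0.45 is small by Cohen's convention (0.2/0.5/0.8).

Threshold: power ≥ 0.80 is conventionally adequate.
Power ≈ 0.85 → the study is adequately powered (power ≥ 0.80).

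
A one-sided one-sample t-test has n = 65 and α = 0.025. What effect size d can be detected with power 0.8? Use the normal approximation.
d ≈ 0.35

Minimum detectable effect (one-sample t-test, normal approximation):
d = (z_α + z_β) / √n
d = (1.960 + 0.842) / √65
d = 2.802 / 8.062
d ≈ 0.35

By Cohen's convention (0.2 small / 0.5 medium / 0.8 large): small effect.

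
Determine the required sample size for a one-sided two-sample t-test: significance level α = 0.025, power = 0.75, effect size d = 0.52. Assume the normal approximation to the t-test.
n = 52 per group

Sample size formula (two-sample t-test, normal approximation):
n = 2 · ((z_α + z_β) / d)²

z_α = 1.960 (for α = 0.025, one-sided)
z_β = 0.674 (for power = 0.75)
d = 0.52

n = 2 · ((1.960 + 0.674) / 0.52)²
n = 2 · (5.065)²
n ≈ 51.31
Round up to the next whole number: n = 52 per group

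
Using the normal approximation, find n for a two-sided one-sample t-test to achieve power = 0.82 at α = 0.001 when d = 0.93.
n = 21

Sample size formula (one-sample t-test, normal approximation):
n = ((z_{α/2} + z_β) / d)²

z_{α/2} = 3.291 (for α = 0.001, two-sided)
z_β = 0.915 (for power = 0.82)
d = 0.93

n = ((3.291 + 0.915) / 0.93)²
n = (4.523)²
n ≈ 20.46
Round up to the next whole number: n = 21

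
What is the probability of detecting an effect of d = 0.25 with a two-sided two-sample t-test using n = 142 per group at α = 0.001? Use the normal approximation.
Power ≈ 0.12

Power calculation (two-sample t-test, normal approximation):
z_β = d · √(n/2) - z_{α/2}
z_β = 0.25 · √(142/2) - 3.291
z_β = 0.25 · 8.426 - 3.291
z_β = -1.184

Power = Φ(z_β) = Φ(-1.184) ≈ 0.118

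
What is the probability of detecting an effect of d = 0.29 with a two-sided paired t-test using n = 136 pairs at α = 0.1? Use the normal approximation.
Power ≈ 0.96

Power calculation (paired t-test, normal approximation):
z_β = d · √n - z_{α/2}
z_β = 0.29 · √136 - 1.645
z_β = 0.29 · 11.662 - 1.645
z_β = 1.737

Power = Φ(z_β) = Φ(1.737) ≈ 0.959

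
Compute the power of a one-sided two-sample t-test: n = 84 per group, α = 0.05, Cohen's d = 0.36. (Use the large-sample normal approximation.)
Power ≈ 0.75

Power calculation (two-sample t-test, normal approximation):
z_β = d · √(n/2) - z_α
z_β = 0.36 · √(84/2) - 1.645
z_β = 0.36 · 6.481 - 1.645
z_β = 0.688

Power = Φ(z_β) = Φ(0.688) ≈ 0.754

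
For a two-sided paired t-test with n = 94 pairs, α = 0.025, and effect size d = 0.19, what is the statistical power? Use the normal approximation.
Power ≈ 0.34

Power calculation (paired t-test, normal approximation):
z_β = d · √n - z_{α/2}
z_β = 0.19 · √94 - 2.241
z_β = 0.19 · 9.695 - 2.241
z_β = -0.399

Power = Φ(z_β) = Φ(-0.399) ≈ 0.345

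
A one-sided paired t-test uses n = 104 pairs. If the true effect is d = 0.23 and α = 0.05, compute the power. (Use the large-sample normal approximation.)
Power ≈ 0.76

Power calculation (paired t-test, normal approximation):
z_β = d · √n - z_α
z_β = 0.23 · √104 - 1.645
z_β = 0.23 · 10.198 - 1.645
z_β = 0.701

Power = Φ(z_β) = Φ(0.701) ≈ 0.758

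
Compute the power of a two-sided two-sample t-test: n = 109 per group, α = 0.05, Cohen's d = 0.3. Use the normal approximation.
Power ≈ 0.60

Power calculation (two-sample t-test, normal approximation):
z_β = d · √(n/2) - z_{α/2}
z_β = 0.3 · √(109/2) - 1.960
z_β = 0.3 · 7.382 - 1.960
z_β = 0.255

Power = Φ(z_β) = Φ(0.255) ≈ 0.601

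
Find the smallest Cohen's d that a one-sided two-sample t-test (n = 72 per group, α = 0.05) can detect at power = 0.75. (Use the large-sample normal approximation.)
d ≈ 0.39

Minimum detectable effect (two-sample t-test, normal approximation):
d = (z_α + z_β) / √(n/2)
d = (1.645 + 0.674) / √(72/2)
d = 2.319 / 6.000
d ≈ 0.39

By Cohen's convention (0.2 small / 0.5 medium / 0.8 large): small effect.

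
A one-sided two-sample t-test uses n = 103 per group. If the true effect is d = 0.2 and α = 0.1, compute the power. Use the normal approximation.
Power ≈ 0.56

Power calculation (two-sample t-test, normal approximation):
z_β = d · √(n/2) - z_α
z_β = 0.2 · √(103/2) - 1.282
z_β = 0.2 · 7.176 - 1.282
z_β = 0.154

Power = Φ(z_β) = Φ(0.154) ≈ 0.561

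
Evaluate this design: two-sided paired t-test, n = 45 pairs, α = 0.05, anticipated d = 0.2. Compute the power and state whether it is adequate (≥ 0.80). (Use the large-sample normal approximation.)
Power ≈ 0.27; the study is underpowered (power < 0.80)

Power calculation (paired t-test, normal approximation):
z_β = d · √n - z_{α/2}
z_β = 0.2 · √45 - 1.960
z_β = 0.2 · 6.708 - 1.960
z_β = -0.618

Power = Φ(z_β) = Φ(-0.618) ≈ 0.268

Effect size d = 0.2 is small by Cohen's convention (0.2/0.5/0.8).

Threshold: power ≥ 0.80 is conventionally adequate.
Power ≈ 0.27 → the study is underpowered (power < 0.80).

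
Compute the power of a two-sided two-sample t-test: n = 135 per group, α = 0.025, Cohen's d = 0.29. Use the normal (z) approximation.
Power ≈ 0.56

Power calculation (two-sample t-test, normal approximation):
z_β = d · √(n/2) - z_{α/2}
z_β = 0.29 · √(135/2) - 2.241
z_β = 0.29 · 8.216 - 2.241
z_β = 0.141

Power = Φ(z_β) = Φ(0.141) ≈ 0.556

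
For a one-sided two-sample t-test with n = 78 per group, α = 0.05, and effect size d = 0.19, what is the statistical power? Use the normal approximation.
Power ≈ 0.32

Power calculation (two-sample t-test, normal approximation):
z_β = d · √(n/2) - z_α
z_β = 0.19 · √(78/2) - 1.645
z_β = 0.19 · 6.245 - 1.645
z_β = -0.458

Power = Φ(z_β) = Φ(-0.458) ≈ 0.323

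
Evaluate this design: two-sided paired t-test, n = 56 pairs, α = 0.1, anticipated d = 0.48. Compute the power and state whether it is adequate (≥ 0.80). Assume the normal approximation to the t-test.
Power ≈ 0.97; the study is adequately powered (power ≥ 0.80)

Power calculation (paired t-test, normal approximation):
z_β = d · √n - z_{α/2}
z_β = 0.48 · √56 - 1.645
z_β = 0.48 · 7.483 - 1.645
z_β = 1.947

Power = Φ(z_β) = Φ(1.947) ≈ 0.974

Effect size d = 0.48 is small by Cohen's convention (0.2/0.5/0.8).

Threshold: power ≥ 0.80 is conventionally adequate.
Power ≈ 0.97 → the study is adequately powered (power ≥ 0.80).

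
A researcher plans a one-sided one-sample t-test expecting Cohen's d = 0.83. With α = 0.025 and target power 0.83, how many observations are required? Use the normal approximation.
n = 13

Sample size formula (one-sample t-test, normal approximation):
n = ((z_α + z_β) / d)²

z_α = 1.960 (for α = 0.025, one-sided)
z_β = 0.954 (for power = 0.83)
d = 0.83

n = ((1.960 + 0.954) / 0.83)²
n = (3.511)²
n ≈ 12.33
Round up to the next whole number: n = 13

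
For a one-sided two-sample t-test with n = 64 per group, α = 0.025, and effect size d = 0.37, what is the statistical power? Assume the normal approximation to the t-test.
Power ≈ 0.55

Power calculation (two-sample t-test, normal approximation):
z_β = d · √(n/2) - z_α
z_β = 0.37 · √(64/2) - 1.960
z_β = 0.37 · 5.657 - 1.960
z_β = 0.133

Power = Φ(z_β) = Φ(0.133) ≈ 0.553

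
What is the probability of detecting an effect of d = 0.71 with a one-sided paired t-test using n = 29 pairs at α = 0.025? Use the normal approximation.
Power ≈ 0.97

Power calculation (paired t-test, normal approximation):
z_β = d · √n - z_α
z_β = 0.71 · √29 - 1.960
z_β = 0.71 · 5.385 - 1.960
z_β = 1.864

Power = Φ(z_β) = Φ(1.864) ≈ 0.969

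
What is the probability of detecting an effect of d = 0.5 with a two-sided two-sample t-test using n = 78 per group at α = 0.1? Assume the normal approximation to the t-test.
Power ≈ 0.93

Power calculation (two-sample t-test, normal approximation):
z_β = d · √(n/2) - z_{α/2}
z_β = 0.5 · √(78/2) - 1.645
z_β = 0.5 · 6.245 - 1.645
z_β = 1.478

Power = Φ(z_β) = Φ(1.478) ≈ 0.930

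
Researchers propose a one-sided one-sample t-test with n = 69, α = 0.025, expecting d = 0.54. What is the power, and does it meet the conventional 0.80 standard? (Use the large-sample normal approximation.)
Power ≈ 0.99; the study is adequately powered (power ≥ 0.80)

Power calculation (one-sample t-test, normal approximation):
z_β = d · √n - z_α
z_β = 0.54 · √69 - 1.960
z_β = 0.54 · 8.307 - 1.960
z_β = 2.526

Power = Φ(z_β) = Φ(2.526) ≈ 0.994

Effect size d = 0.54 is medium by Cohen's convention (0.2/0.5/0.8).

Threshold: power ≥ 0.80 is conventionally adequate.
Power ≈ 0.99 → the study is adequately powered (power ≥ 0.80).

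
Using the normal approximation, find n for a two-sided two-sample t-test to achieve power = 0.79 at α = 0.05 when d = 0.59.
n = 44 per group

Sample size formula (two-sample t-test, normal approximation):
n = 2 · ((z_{α/2} + z_β) / d)²

z_{α/2} = 1.960 (for α = 0.05, two-sided)
z_β = 0.806 (for power = 0.79)
d = 0.59

n = 2 · ((1.960 + 0.806) / 0.59)²
n = 2 · (4.688)²
n ≈ 43.95
Round up to the next whole number: n = 44 per group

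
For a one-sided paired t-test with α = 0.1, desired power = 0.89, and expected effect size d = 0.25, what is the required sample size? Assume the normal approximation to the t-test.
n = 101 pairs

Sample size formula (paired t-test, normal approximation):
n = ((z_α + z_β) / d)²

z_α = 1.282 (for α = 0.1, one-sided)
z_β = 1.227 (for power = 0.89)
d = 0.25

n = ((1.282 + 1.227) / 0.25)²
n = (10.036)²
n ≈ 100.72
Round up to the next whole number: n = 101 pairs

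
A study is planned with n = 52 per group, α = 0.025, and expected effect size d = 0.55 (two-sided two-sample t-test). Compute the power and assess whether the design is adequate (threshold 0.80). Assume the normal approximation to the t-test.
Power ≈ 0.71; the study is underpowered (power < 0.80)

Power calculation (two-sample t-test, normal approximation):
z_β = d · √(n/2) - z_{α/2}
z_β = 0.55 · √(52/2) - 2.241
z_β = 0.55 · 5.099 - 2.241
z_β = 0.563

Power = Φ(z_β) = Φ(0.563) ≈ 0.713

Effect size d = 0.55 is medium by Cohen's convention (0.2/0.5/0.8).

Threshold: power ≥ 0.80 is conventionally adequate.
Power ≈ 0.71 → the study is underpowered (power < 0.80).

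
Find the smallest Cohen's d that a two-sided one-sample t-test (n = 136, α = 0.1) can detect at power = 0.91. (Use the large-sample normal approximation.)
d ≈ 0.26

Minimum detectable effect (one-sample t-test, normal approximation):
d = (z_{α/2} + z_β) / √n
d = (1.645 + 1.341) / √136
d = 2.986 / 11.662
d ≈ 0.26

By Cohen's convention (0.2 small / 0.5 medium / 0.8 large): small effect.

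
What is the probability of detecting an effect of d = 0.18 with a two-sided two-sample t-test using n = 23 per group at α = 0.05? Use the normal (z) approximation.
Power ≈ 0.09

Power calculation (two-sample t-test, normal approximation):
z_β = d · √(n/2) - z_{α/2}
z_β = 0.18 · √(23/2) - 1.960
z_β = 0.18 · 3.391 - 1.960
z_β = -1.350

Power = Φ(z_β) = Φ(-1.350) ≈ 0.089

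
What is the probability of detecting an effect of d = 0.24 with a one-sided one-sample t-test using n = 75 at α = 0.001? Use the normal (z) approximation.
Power ≈ 0.16

Power calculation (one-sample t-test, normal approximation):
z_β = d · √n - z_α
z_β = 0.24 · √75 - 3.090
z_β = 0.24 · 8.660 - 3.090
z_β = -1.012

Power = Φ(z_β) = Φ(-1.012) ≈ 0.156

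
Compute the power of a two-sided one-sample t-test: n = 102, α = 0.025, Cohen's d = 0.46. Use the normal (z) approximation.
Power ≈ 0.99

Power calculation (one-sample t-test, normal approximation):
z_β = d · √n - z_{α/2}
z_β = 0.46 · √102 - 2.241
z_β = 0.46 · 10.100 - 2.241
z_β = 2.404

Power = Φ(z_β) = Φ(2.404) ≈ 0.992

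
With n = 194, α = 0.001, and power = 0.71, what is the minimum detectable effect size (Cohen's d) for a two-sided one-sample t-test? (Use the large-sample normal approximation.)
d ≈ 0.28

Minimum detectable effect (one-sample t-test, normal approximation):
d = (z_{α/2} + z_β) / √n
d = (3.291 + 0.553) / √194
d = 3.844 / 13.928
d ≈ 0.28

By Cohen's convention (0.2 small / 0.5 medium / 0.8 large): small effect.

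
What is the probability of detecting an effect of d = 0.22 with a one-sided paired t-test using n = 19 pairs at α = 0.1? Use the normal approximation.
Power ≈ 0.37

Power calculation (paired t-test, normal approximation):
z_β = d · √n - z_α
z_β = 0.22 · √19 - 1.282
z_β = 0.22 · 4.359 - 1.282
z_β = -0.323

Power = Φ(z_β) = Φ(-0.323) ≈ 0.374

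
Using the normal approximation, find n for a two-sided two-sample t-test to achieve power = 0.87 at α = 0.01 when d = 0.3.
n = 305 per group

Sample size formula (two-sample t-test, normal approximation):
n = 2 · ((z_{α/2} + z_β) / d)²

z_{α/2} = 2.576 (for α = 0.01, two-sided)
z_β = 1.126 (for power = 0.87)
d = 0.3

n = 2 · ((2.576 + 1.126) / 0.3)²
n = 2 · (12.340)²
n ≈ 304.55
Round up to the next whole number: n = 305 per group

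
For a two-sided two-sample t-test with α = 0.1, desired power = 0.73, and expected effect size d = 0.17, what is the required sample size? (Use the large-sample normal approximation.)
n = 353 per group

Sample size formula (two-sample t-test, normal approximation):
n = 2 · ((z_{α/2} + z_β) / d)²

z_{α/2} = 1.645 (for α = 0.1, two-sided)
z_β = 0.613 (for power = 0.73)
d = 0.17

n = 2 · ((1.645 + 0.613) / 0.17)²
n = 2 · (13.282)²
n ≈ 352.82
Round up to the next whole number: n = 353 per group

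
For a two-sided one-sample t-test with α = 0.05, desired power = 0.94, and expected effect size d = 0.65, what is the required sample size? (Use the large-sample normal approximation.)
n = 30

Sample size formula (one-sample t-test, normal approximation):
n = ((z_{α/2} + z_β) / d)²

z_{α/2} = 1.960 (for α = 0.05, two-sided)
z_β = 1.555 (for power = 0.94)
d = 0.65

n = ((1.960 + 1.555) / 0.65)²
n = (5.408)²
n ≈ 29.25
Round up to the next whole number: n = 30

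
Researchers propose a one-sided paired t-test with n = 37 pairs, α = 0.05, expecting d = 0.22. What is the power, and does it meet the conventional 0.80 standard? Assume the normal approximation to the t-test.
Power ≈ 0.38; the study is underpowered (power < 0.80)

Power calculation (paired t-test, normal approximation):
z_β = d · √n - z_α
z_β = 0.22 · √37 - 1.645
z_β = 0.22 · 6.083 - 1.645
z_β = -0.307

Power = Φ(z_β) = Φ(-0.307) ≈ 0.380

Effect size d = 0.22 is small by Cohen's convention (0.2/0.5/0.8).

Threshold: power ≥ 0.80 is conventionally adequate.
Power ≈ 0.38 → the study is underpowered (power < 0.80).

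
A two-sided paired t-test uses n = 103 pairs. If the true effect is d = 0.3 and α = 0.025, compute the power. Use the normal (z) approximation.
Power ≈ 0.79

Power calculation (paired t-test, normal approximation):
z_β = d · √n - z_{α/2}
z_β = 0.3 · √103 - 2.241
z_β = 0.3 · 10.149 - 2.241
z_β = 0.803

Power = Φ(z_β) = Φ(0.803) ≈ 0.789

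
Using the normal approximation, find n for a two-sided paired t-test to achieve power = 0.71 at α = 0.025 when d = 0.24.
n = 136 pairs

Sample size formula (paired t-test, normal approximation):
n = ((z_{α/2} + z_β) / d)²

z_{α/2} = 2.241 (for α = 0.025, two-sided)
z_β = 0.553 (for power = 0.71)
d = 0.24

n = ((2.241 + 0.553) / 0.24)²
n = (11.642)²
n ≈ 135.54
Round up to the next whole number: n = 136 pairs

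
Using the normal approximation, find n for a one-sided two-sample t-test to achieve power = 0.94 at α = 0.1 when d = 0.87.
n = 22 per group

Sample size formula (two-sample t-test, normal approximation):
n = 2 · ((z_α + z_β) / d)²

z_α = 1.282 (for α = 0.1, one-sided)
z_β = 1.555 (for power = 0.94)
d = 0.87

n = 2 · ((1.282 + 1.555) / 0.87)²
n = 2 · (3.261)²
n ≈ 21.27
Round up to the next whole number: n = 22 per group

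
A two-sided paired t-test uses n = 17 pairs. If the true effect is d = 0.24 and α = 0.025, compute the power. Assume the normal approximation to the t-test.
Power ≈ 0.11

Power calculation (paired t-test, normal approximation):
z_β = d · √n - z_{α/2}
z_β = 0.24 · √17 - 2.241
z_β = 0.24 · 4.123 - 2.241
z_β = -1.252

Power = Φ(z_β) = Φ(-1.252) ≈ 0.105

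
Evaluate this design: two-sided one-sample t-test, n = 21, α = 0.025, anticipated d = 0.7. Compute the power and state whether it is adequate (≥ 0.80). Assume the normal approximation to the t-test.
Power ≈ 0.83; the study is adequately powered (power ≥ 0.80)

Power calculation (one-sample t-test, normal approximation):
z_β = d · √n - z_{α/2}
z_β = 0.7 · √21 - 2.241
z_β = 0.7 · 4.583 - 2.241
z_β = 0.966

Power = Φ(z_β) = Φ(0.966) ≈ 0.833

Effect size d = 0.7 is medium by Cohen's convention (0.2/0.5/0.8).

Threshold: power ≥ 0.80 is conventionally adequate.
Power ≈ 0.83 → the study is adequately powered (power ≥ 0.80).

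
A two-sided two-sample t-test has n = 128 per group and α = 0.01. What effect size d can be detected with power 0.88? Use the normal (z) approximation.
d ≈ 0.47

Minimum detectable effect (two-sample t-test, normal approximation):
d = (z_{α/2} + z_β) / √(n/2)
d = (2.576 + 1.175) / √(128/2)
d = 3.751 / 8.000
d ≈ 0.47

By Cohen's convention (0.2 small / 0.5 medium / 0.8 large): small effect.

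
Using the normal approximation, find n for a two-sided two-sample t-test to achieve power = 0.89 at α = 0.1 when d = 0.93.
n = 20 per group

Sample size formula (two-sample t-test, normal approximation):
n = 2 · ((z_{α/2} + z_β) / d)²

z_{α/2} = 1.645 (for α = 0.1, two-sided)
z_β = 1.227 (for power = 0.89)
d = 0.93

n = 2 · ((1.645 + 1.227) / 0.93)²
n = 2 · (3.088)²
n ≈ 19.07
Round up to the next whole number: n = 20 per group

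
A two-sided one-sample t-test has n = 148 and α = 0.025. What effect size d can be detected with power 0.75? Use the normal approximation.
d ≈ 0.24

Minimum detectable effect (one-sample t-test, normal approximation):
d = (z_{α/2} + z_β) / √n
d = (2.241 + 0.674) / √148
d = 2.916 / 12.166
d ≈ 0.24

By Cohen's convention (0.2 small / 0.5 medium / 0.8 large): small effect.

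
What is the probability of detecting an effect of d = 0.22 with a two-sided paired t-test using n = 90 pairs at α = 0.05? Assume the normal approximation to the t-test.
Power ≈ 0.55

Power calculation (paired t-test, normal approximation):
z_β = d · √n - z_{α/2}
z_β = 0.22 · √90 - 1.960
z_β = 0.22 · 9.487 - 1.960
z_β = 0.127

Power = Φ(z_β) = Φ(0.127) ≈ 0.551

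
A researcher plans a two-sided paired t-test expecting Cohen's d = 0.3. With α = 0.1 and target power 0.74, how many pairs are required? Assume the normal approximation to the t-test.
n = 59 pairs

Sample size formula (paired t-test, normal approximation):
n = ((z_{α/2} + z_β) / d)²

z_{α/2} = 1.645 (for α = 0.1, two-sided)
z_β = 0.643 (for power = 0.74)
d = 0.3

n = ((1.645 + 0.643) / 0.3)²
n = (7.627)²
n ≈ 58.17
Round up to the next whole number: n = 59 pairs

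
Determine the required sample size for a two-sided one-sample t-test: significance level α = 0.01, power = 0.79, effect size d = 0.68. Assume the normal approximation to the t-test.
n = 25

Sample size formula (one-sample t-test, normal approximation):
n = ((z_{α/2} + z_β) / d)²

z_{α/2} = 2.576 (for α = 0.01, two-sided)
z_β = 0.806 (for power = 0.79)
d = 0.68

n = ((2.576 + 0.806) / 0.68)²
n = (4.974)²
n ≈ 24.74
Round up to the next whole number: n = 25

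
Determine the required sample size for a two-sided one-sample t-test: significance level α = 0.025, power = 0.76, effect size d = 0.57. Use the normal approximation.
n = 27

Sample size formula (one-sample t-test, normal approximation):
n = ((z_{α/2} + z_β) / d)²

z_{α/2} = 2.241 (for α = 0.025, two-sided)
z_β = 0.706 (for power = 0.76)
d = 0.57

n = ((2.241 + 0.706) / 0.57)²
n = (5.170)²
n ≈ 26.73
Round up to the next whole number: n = 27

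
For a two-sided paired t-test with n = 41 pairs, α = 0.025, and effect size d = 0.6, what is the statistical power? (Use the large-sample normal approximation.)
Power ≈ 0.95

Power calculation (paired t-test, normal approximation):
z_β = d · √n - z_{α/2}
z_β = 0.6 · √41 - 2.241
z_β = 0.6 · 6.403 - 2.241
z_β = 1.600

Power = Φ(z_β) = Φ(1.600) ≈ 0.945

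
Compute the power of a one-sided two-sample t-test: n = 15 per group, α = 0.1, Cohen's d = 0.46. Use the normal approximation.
Power ≈ 0.49

Power calculation (two-sample t-test, normal approximation):
z_β = d · √(n/2) - z_α
z_β = 0.46 · √(15/2) - 1.282
z_β = 0.46 · 2.739 - 1.282
z_β = -0.022

Power = Φ(z_β) = Φ(-0.022) ≈ 0.491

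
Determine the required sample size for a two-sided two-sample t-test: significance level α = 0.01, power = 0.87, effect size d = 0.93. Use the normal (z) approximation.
n = 32 per group

Sample size formula (two-sample t-test, normal approximation):
n = 2 · ((z_{α/2} + z_β) / d)²

z_{α/2} = 2.576 (for α = 0.01, two-sided)
z_β = 1.126 (for power = 0.87)
d = 0.93

n = 2 · ((2.576 + 1.126) / 0.93)²
n = 2 · (3.981)²
n ≈ 31.70
Round up to the next whole number: n = 32 per group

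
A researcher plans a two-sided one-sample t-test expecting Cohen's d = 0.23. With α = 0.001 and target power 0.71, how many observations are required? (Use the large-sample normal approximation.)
n = 280

Sample size formula (one-sample t-test, normal approximation):
n = ((z_{α/2} + z_β) / d)²

z_{α/2} = 3.291 (for α = 0.001, two-sided)
z_β = 0.553 (for power = 0.71)
d = 0.23

n = ((3.291 + 0.553) / 0.23)²
n = (16.713)²
n ≈ 279.32
Round up to the next whole number: n = 280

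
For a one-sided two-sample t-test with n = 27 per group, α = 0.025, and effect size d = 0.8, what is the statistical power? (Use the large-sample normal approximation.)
Power ≈ 0.84

Power calculation (two-sample t-test, normal approximation):
z_β = d · √(n/2) - z_α
z_β = 0.8 · √(27/2) - 1.960
z_β = 0.8 · 3.674 - 1.960
z_β = 0.979

Power = Φ(z_β) = Φ(0.979) ≈ 0.836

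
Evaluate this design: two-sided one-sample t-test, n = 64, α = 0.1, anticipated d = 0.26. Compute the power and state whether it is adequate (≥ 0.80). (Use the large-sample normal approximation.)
Power ≈ 0.67; the study is underpowered (power < 0.80)

Power calculation (one-sample t-test, normal approximation):
z_β = d · √n - z_{α/2}
z_β = 0.26 · √64 - 1.645
z_β = 0.26 · 8.000 - 1.645
z_β = 0.435

Power = Φ(z_β) = Φ(0.435) ≈ 0.668

Effect size d = 0.26 is small by Cohen's convention (0.2/0.5/0.8).

Threshold: power ≥ 0.80 is conventionally adequate.
Power ≈ 0.67 → the study is underpowered (power < 0.80).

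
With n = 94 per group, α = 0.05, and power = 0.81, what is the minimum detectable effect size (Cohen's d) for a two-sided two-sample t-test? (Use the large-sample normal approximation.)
d ≈ 0.41

Minimum detectable effect (two-sample t-test, normal approximation):
d = (z_{α/2} + z_β) / √(n/2)
d = (1.960 + 0.878) / √(94/2)
d = 2.838 / 6.856
d ≈ 0.41

By Cohen's convention (0.2 small / 0.5 medium / 0.8 large): small effect.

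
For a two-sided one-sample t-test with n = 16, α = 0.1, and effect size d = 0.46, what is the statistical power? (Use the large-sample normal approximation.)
Power ≈ 0.58

Power calculation (one-sample t-test, normal approximation):
z_β = d · √n - z_{α/2}
z_β = 0.46 · √16 - 1.645
z_β = 0.46 · 4.000 - 1.645
z_β = 0.195

Power = Φ(z_β) = Φ(0.195) ≈ 0.577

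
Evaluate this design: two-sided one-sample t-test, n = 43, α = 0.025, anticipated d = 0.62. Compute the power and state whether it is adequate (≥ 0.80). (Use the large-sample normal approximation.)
Power ≈ 0.97; the study is adequately powered (power ≥ 0.80)

Power calculation (one-sample t-test, normal approximation):
z_β = d · √n - z_{α/2}
z_β = 0.62 · √43 - 2.241
z_β = 0.62 · 6.557 - 2.241
z_β = 1.824

Power = Φ(z_β) = Φ(1.824) ≈ 0.966

Effect size d = 0.62 is medium by Cohen's convention (0.2/0.5/0.8).

Threshold: power ≥ 0.80 is conventionally adequate.
Power ≈ 0.97 → the study is adequately powered (power ≥ 0.80).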